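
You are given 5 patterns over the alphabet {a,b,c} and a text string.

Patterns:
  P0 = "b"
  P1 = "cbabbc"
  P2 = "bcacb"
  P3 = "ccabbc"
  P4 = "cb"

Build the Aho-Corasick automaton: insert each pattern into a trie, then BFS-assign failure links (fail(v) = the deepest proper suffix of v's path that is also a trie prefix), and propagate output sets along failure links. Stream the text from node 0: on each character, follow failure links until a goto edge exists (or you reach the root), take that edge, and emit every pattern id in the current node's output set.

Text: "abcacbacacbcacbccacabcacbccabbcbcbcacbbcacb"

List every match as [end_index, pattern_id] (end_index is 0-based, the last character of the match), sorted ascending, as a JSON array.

Build automaton:
Trie nodes:
  n0 'ε': b→1 c→2
  n1 'b': c→8  ←P0
  n2 'c': b→3 c→12
  n3 'cb': a→4  ←P4
  n4 'cba': b→5
  n5 'cbab': b→6
  n6 'cbabb': c→7
  n7 'cbabbc': ·  ←P1
  n8 'bc': a→9
  n9 'bca': c→10
  n10 'bcac': b→11
  n11 'bcacb': ·  ←P2
  n12 'cc': a→13
  n13 'cca': b→14
  n14 'ccab': b→15
  n15 'ccabb': c→16
  n16 'ccabbc': ·  ←P3

Failure links (BFS by depth):
  fail(1) 'b': from fail(0)=0 chase 'b': 0 ⇒ 0;  out={0}∪out(0)={0}
  fail(2) 'c': from fail(0)=0 chase 'c': 0 ⇒ 0;  out=∅∪out(0)=∅
  fail(3) 'cb': from fail(2)=0 chase 'b': 0 ⇒ 1;  out={4}∪out(1)={0,4}
  fail(8) 'bc': from fail(1)=0 chase 'c': 0 ⇒ 2;  out=∅∪out(2)=∅
  fail(12) 'cc': from fail(2)=0 chase 'c': 0 ⇒ 2;  out=∅∪out(2)=∅
  fail(4) 'cba': from fail(3)=1 chase 'a': 1→0 ⇒ 0;  out=∅∪out(0)=∅
  fail(9) 'bca': from fail(8)=2 chase 'a': 2→0 ⇒ 0;  out=∅∪out(0)=∅
  fail(13) 'cca': from fail(12)=2 chase 'a': 2→0 ⇒ 0;  out=∅∪out(0)=∅
  fail(5) 'cbab': from fail(4)=0 chase 'b': 0 ⇒ 1;  out=∅∪out(1)={0}
  fail(10) 'bcac': from fail(9)=0 chase 'c': 0 ⇒ 2;  out=∅∪out(2)=∅
  fail(14) 'ccab': from fail(13)=0 chase 'b': 0 ⇒ 1;  out=∅∪out(1)={0}
  fail(6) 'cbabb': from fail(5)=1 chase 'b': 1→0 ⇒ 1;  out=∅∪out(1)={0}
  fail(11) 'bcacb': from fail(10)=2 chase 'b': 2 ⇒ 3;  out={2}∪out(3)={0,2,4}
  fail(15) 'ccabb': from fail(14)=1 chase 'b': 1→0 ⇒ 1;  out=∅∪out(1)={0}
  fail(7) 'cbabbc': from fail(6)=1 chase 'c': 1 ⇒ 8;  out={1}∪out(8)={1}
  fail(16) 'ccabbc': from fail(15)=1 chase 'c': 1 ⇒ 8;  out={3}∪out(8)={3}

Run:
pos 0 'a': at 0
pos 1 'b': at 1  emit P0@[1:1]
pos 2 'c': at 8
pos 3 'a': at 9
pos 4 'c': at 10
pos 5 'b': at 11  emit P0@[5:5],P2@[1:5],P4@[4:5]
pos 6 'a': at 4 ·f
pos 7 'c': at 2 ·f
pos 8 'a': at 0 ·f
pos 9 'c': at 2
pos 10 'b': at 3  emit P0@[10:10],P4@[9:10]
pos 11 'c': at 8 ·f
pos 12 'a': at 9
pos 13 'c': at 10
pos 14 'b': at 11  emit P0@[14:14],P2@[10:14],P4@[13:14]
pos 15 'c': at 8 ·f
pos 16 'c': at 12 ·f
pos 17 'a': at 13
pos 18 'c': at 2 ·f
pos 19 'a': at 0 ·f
pos 20 'b': at 1  emit P0@[20:20]
pos 21 'c': at 8
pos 22 'a': at 9
pos 23 'c': at 10
pos 24 'b': at 11  emit P0@[24:24],P2@[20:24],P4@[23:24]
pos 25 'c': at 8 ·f
pos 26 'c': at 12 ·f
pos 27 'a': at 13
pos 28 'b': at 14  emit P0@[28:28]
pos 29 'b': at 15  emit P0@[29:29]
pos 30 'c': at 16  emit P3@[25:30]
pos 31 'b': at 3 ·f  emit P0@[31:31],P4@[30:31]
pos 32 'c': at 8 ·f
pos 33 'b': at 3 ·f  emit P0@[33:33],P4@[32:33]
pos 34 'c': at 8 ·f
pos 35 'a': at 9
pos 36 'c': at 10
pos 37 'b': at 11  emit P0@[37:37],P2@[33:37],P4@[36:37]
pos 38 'b': at 1 ·f  emit P0@[38:38]
pos 39 'c': at 8
pos 40 'a': at 9
pos 41 'c': at 10
pos 42 'b': at 11  emit P0@[42:42],P2@[38:42],P4@[41:42]

All matches (sorted): [[1,0],[5,0],[5,2],[5,4],[10,0],[10,4],[14,0],[14,2],[14,4],[20,0],[24,0],[24,2],[24,4],[28,0],[29,0],[30,3],[31,0],[31,4],[33,0],[33,4],[37,0],[37,2],[37,4],[38,0],[42,0],[42,2],[42,4]]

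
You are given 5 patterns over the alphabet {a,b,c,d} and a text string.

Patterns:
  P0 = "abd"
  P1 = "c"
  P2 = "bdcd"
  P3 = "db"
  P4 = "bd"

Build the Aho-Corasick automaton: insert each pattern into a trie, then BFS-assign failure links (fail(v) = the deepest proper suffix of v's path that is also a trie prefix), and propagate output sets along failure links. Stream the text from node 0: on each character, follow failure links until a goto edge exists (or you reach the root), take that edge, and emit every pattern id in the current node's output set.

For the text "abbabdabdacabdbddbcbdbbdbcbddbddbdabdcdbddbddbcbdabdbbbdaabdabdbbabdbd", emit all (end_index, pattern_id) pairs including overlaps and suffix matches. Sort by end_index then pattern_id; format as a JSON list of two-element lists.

Build:
Trie (insert patterns):
  n0 'ε': a→1 b→5 c→4 d→9
  n1 'a': b→2
  n2 'ab': d→3
  n3 'abd': ·  ←P0
  n4 'c': ·  ←P1
  n5 'b': d→6
  n6 'bd': c→7  ←P4
  n7 'bdc': d→8
  n8 'bdcd': ·  ←P2
  n9 'd': b→10
  n10 'db': ·  ←P3

BFS fail/out derivation:
  fail(1) 'a': from fail(0)=0 chase 'a': 0 ⇒ 0;  out=∅∪out(0)=∅
  fail(4) 'c': from fail(0)=0 chase 'c': 0 ⇒ 0;  out={1}∪out(0)={1}
  fail(5) 'b': from fail(0)=0 chase 'b': 0 ⇒ 0;  out=∅∪out(0)=∅
  fail(9) 'd': from fail(0)=0 chase 'd': 0 ⇒ 0;  out=∅∪out(0)=∅
  fail(2) 'ab': from fail(1)=0 chase 'b': 0 ⇒ 5;  out=∅∪out(5)=∅
  fail(6) 'bd': from fail(5)=0 chase 'd': 0 ⇒ 9;  out={4}∪out(9)={4}
  fail(10) 'db': from fail(9)=0 chase 'b': 0 ⇒ 5;  out={3}∪out(5)={3}
  fail(3) 'abd': from fail(2)=5 chase 'd': 5 ⇒ 6;  out={0}∪out(6)={0,4}
  fail(7) 'bdc': from fail(6)=9 chase 'c': 9→0 ⇒ 4;  out=∅∪out(4)={1}
  fail(8) 'bdcd': from fail(7)=4 chase 'd': 4→0 ⇒ 9;  out={2}∪out(9)={2}

Text stream:
pos 0 'a': at 1
pos 1 'b': at 2
pos 2 'b': at 5 ·f
pos 3 'a': at 1 ·f
pos 4 'b': at 2
pos 5 'd': at 3  → match P0@[3:5],P4@[4:5]
pos 6 'a': at 1 ·f
pos 7 'b': at 2
pos 8 'd': at 3  → match P0@[6:8],P4@[7:8]
pos 9 'a': at 1 ·f
pos 10 'c': at 4 ·f  → match P1@[10:10]
pos 11 'a': at 1 ·f
pos 12 'b': at 2
pos 13 'd': at 3  → match P0@[11:13],P4@[12:13]
pos 14 'b': at 10 ·f  → match P3@[13:14]
pos 15 'd': at 6 ·f  → match P4@[14:15]
pos 16 'd': at 9 ·f
pos 17 'b': at 10  → match P3@[16:17]
pos 18 'c': at 4 ·f  → match P1@[18:18]
pos 19 'b': at 5 ·f
pos 20 'd': at 6  → match P4@[19:20]
pos 21 'b': at 10 ·f  → match P3@[20:21]
pos 22 'b': at 5 ·f
pos 23 'd': at 6  → match P4@[22:23]
pos 24 'b': at 10 ·f  → match P3@[23:24]
pos 25 'c': at 4 ·f  → match P1@[25:25]
pos 26 'b': at 5 ·f
pos 27 'd': at 6  → match P4@[26:27]
pos 28 'd': at 9 ·f
pos 29 'b': at 10  → match P3@[28:29]
pos 30 'd': at 6 ·f  → match P4@[29:30]
pos 31 'd': at 9 ·f
pos 32 'b': at 10  → match P3@[31:32]
pos 33 'd': at 6 ·f  → match P4@[32:33]
pos 34 'a': at 1 ·f
pos 35 'b': at 2
pos 36 'd': at 3  → match P0@[34:36],P4@[35:36]
pos 37 'c': at 7 ·f  → match P1@[37:37]
pos 38 'd': at 8  → match P2@[35:38]
pos 39 'b': at 10 ·f  → match P3@[38:39]
pos 40 'd': at 6 ·f  → match P4@[39:40]
pos 41 'd': at 9 ·f
pos 42 'b': at 10  → match P3@[41:42]
pos 43 'd': at 6 ·f  → match P4@[42:43]
pos 44 'd': at 9 ·f
pos 45 'b': at 10  → match P3@[44:45]
pos 46 'c': at 4 ·f  → match P1@[46:46]
pos 47 'b': at 5 ·f
pos 48 'd': at 6  → match P4@[47:48]
pos 49 'a': at 1 ·f
pos 50 'b': at 2
pos 51 'd': at 3  → match P0@[49:51],P4@[50:51]
pos 52 'b': at 10 ·f  → match P3@[51:52]
pos 53 'b': at 5 ·f
pos 54 'b': at 5 ·f
pos 55 'd': at 6  → match P4@[54:55]
pos 56 'a': at 1 ·f
pos 57 'a': at 1 ·f
pos 58 'b': at 2
pos 59 'd': at 3  → match P0@[57:59],P4@[58:59]
pos 60 'a': at 1 ·f
pos 61 'b': at 2
pos 62 'd': at 3  → match P0@[60:62],P4@[61:62]
pos 63 'b': at 10 ·f  → match P3@[62:63]
pos 64 'b': at 5 ·f
pos 65 'a': at 1 ·f
pos 66 'b': at 2
pos 67 'd': at 3  → match P0@[65:67],P4@[66:67]
pos 68 'b': at 10 ·f  → match P3@[67:68]
pos 69 'd': at 6 ·f  → match P4@[68:69]

Matches: [[5,0],[5,4],[8,0],[8,4],[10,1],[13,0],[13,4],[14,3],[15,4],[17,3],[18,1],[20,4],[21,3],[23,4],[24,3],[25,1],[27,4],[29,3],[30,4],[32,3],[33,4],[36,0],[36,4],[37,1],[38,2],[39,3],[40,4],[42,3],[43,4],[45,3],[46,1],[48,4],[51,0],[51,4],[52,3],[55,4],[59,0],[59,4],[62,0],[62,4],[63,3],[67,0],[67,4],[68,3],[69,4]]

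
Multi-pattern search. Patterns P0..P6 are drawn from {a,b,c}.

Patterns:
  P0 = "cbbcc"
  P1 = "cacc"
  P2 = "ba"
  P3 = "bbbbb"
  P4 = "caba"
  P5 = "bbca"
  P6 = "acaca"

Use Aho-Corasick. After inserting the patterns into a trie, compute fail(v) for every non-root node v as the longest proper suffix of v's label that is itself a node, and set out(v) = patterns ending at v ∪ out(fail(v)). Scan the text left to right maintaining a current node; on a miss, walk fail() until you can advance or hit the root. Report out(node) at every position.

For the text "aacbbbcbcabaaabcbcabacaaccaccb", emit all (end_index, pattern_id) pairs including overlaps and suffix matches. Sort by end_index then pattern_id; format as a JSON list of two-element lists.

Build:
Trie nodes:
  n0 'ε': a→19 b→9 c→1
  n1 'c': a→6 b→2
  n2 'cb': b→3
  n3 'cbb': c→4
  n4 'cbbc': c→5
  n5 'cbbcc': ·  [P0 ends]
  n6 'ca': b→15 c→7
  n7 'cac': c→8
  n8 'cacc': ·  [P1 ends]
  n9 'b': a→10 b→11
  n10 'ba': ·  [P2 ends]
  n11 'bb': b→12 c→17
  n12 'bbb': b→13
  n13 'bbbb': b→14
  n14 'bbbbb': ·  [P3 ends]
  n15 'cab': a→16
  n16 'caba': ·  [P4 ends]
  n17 'bbc': a→18
  n18 'bbca': ·  [P5 ends]
  n19 'a': c→20
  n20 'ac': a→21
  n21 'aca': c→22
  n22 'acac': a→23
  n23 'acaca': ·  [P6 ends]

Failure links (BFS by depth):
  n1('c'): parent n0 fail=0; on 'c' 0 → fail=0;  out ∅∪∅=∅
  n9('b'): parent n0 fail=0; on 'b' 0 → fail=0;  out ∅∪∅=∅
  n19('a'): parent n0 fail=0; on 'a' 0 → fail=0;  out ∅∪∅=∅
  n2('cb'): parent n1 fail=0; on 'b' 0 → fail=9;  out ∅∪∅=∅
  n6('ca'): parent n1 fail=0; on 'a' 0 → fail=19;  out ∅∪∅=∅
  n10('ba'): parent n9 fail=0; on 'a' 0 → fail=19;  out {2}∪∅={2}
  n11('bb'): parent n9 fail=0; on 'b' 0 → fail=9;  out ∅∪∅=∅
  n20('ac'): parent n19 fail=0; on 'c' 0 → fail=1;  out ∅∪∅=∅
  n3('cbb'): parent n2 fail=9; on 'b' 9 → fail=11;  out ∅∪∅=∅
  n7('cac'): parent n6 fail=19; on 'c' 19 → fail=20;  out ∅∪∅=∅
  n12('bbb'): parent n11 fail=9; on 'b' 9 → fail=11;  out ∅∪∅=∅
  n15('cab'): parent n6 fail=19; on 'b' 19→0 → fail=9;  out ∅∪∅=∅
  n17('bbc'): parent n11 fail=9; on 'c' 9→0 → fail=1;  out ∅∪∅=∅
  n21('aca'): parent n20 fail=1; on 'a' 1 → fail=6;  out ∅∪∅=∅
  n4('cbbc'): parent n3 fail=11; on 'c' 11 → fail=17;  out ∅∪∅=∅
  n8('cacc'): parent n7 fail=20; on 'c' 20→1→0 → fail=1;  out {1}∪∅={1}
  n13('bbbb'): parent n12 fail=11; on 'b' 11 → fail=12;  out ∅∪∅=∅
  n16('caba'): parent n15 fail=9; on 'a' 9 → fail=10;  out {4}∪{2}={2,4}
  n18('bbca'): parent n17 fail=1; on 'a' 1 → fail=6;  out {5}∪∅={5}
  n22('acac'): parent n21 fail=6; on 'c' 6 → fail=7;  out ∅∪∅=∅
  n5('cbbcc'): parent n4 fail=17; on 'c' 17→1→0 → fail=1;  out {0}∪∅={0}
  n14('bbbbb'): parent n13 fail=12; on 'b' 12 → fail=13;  out {3}∪∅={3}
  n23('acaca'): parent n22 fail=7; on 'a' 7→20 → fail=21;  out {6}∪∅={6}

Text stream:
[0] read 'a'  n0⇒n19
[1] read 'a'  n19⇒n19 (via fail)
[2] read 'c'  n19⇒n20
[3] read 'b'  n20⇒n2 (via fail)
[4] read 'b'  n2⇒n3
[5] read 'b'  n3⇒n12 (via fail)
[6] read 'c'  n12⇒n17 (via fail)
[7] read 'b'  n17⇒n2 (via fail)
[8] read 'c'  n2⇒n1 (via fail)
[9] read 'a'  n1⇒n6
[10] read 'b'  n6⇒n15
[11] read 'a'  n15⇒n16  → match P2@[10:11],P4@[8:11]
[12] read 'a'  n16⇒n19 (via fail)
[13] read 'a'  n19⇒n19 (via fail)
[14] read 'b'  n19⇒n9 (via fail)
[15] read 'c'  n9⇒n1 (via fail)
[16] read 'b'  n1⇒n2
[17] read 'c'  n2⇒n1 (via fail)
[18] read 'a'  n1⇒n6
[19] read 'b'  n6⇒n15
[20] read 'a'  n15⇒n16  → match P2@[19:20],P4@[17:20]
[21] read 'c'  n16⇒n20 (via fail)
[22] read 'a'  n20⇒n21
[23] read 'a'  n21⇒n19 (via fail)
[24] read 'c'  n19⇒n20
[25] read 'c'  n20⇒n1 (via fail)
[26] read 'a'  n1⇒n6
[27] read 'c'  n6⇒n7
[28] read 'c'  n7⇒n8  → match P1@[25:28]
[29] read 'b'  n8⇒n2 (via fail)

All matches (sorted): [[11,2],[11,4],[20,2],[20,4],[28,1]]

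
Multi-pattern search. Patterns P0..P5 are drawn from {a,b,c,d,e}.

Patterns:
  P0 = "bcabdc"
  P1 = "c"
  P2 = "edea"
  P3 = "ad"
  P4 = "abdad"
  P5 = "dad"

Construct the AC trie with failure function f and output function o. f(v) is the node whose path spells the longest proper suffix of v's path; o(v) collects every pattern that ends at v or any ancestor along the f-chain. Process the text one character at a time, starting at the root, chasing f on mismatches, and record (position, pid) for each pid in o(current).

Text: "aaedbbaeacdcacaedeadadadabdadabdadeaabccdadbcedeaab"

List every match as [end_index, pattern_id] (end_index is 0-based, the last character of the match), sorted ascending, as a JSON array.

Build automaton:
Trie (insert patterns):
  n0 'ε': a→12 b→1 c→7 d→18 e→8
  n1 'b': c→2
  n2 'bc': a→3
  n3 'bca': b→4
  n4 'bcab': d→5
  n5 'bcabd': c→6
  n6 'bcabdc': ·  [P0 ends]
  n7 'c': ·  [P1 ends]
  n8 'e': d→9
  n9 'ed': e→10
  n10 'ede': a→11
  n11 'edea': ·  [P2 ends]
  n12 'a': b→14 d→13
  n13 'ad': ·  [P3 ends]
  n14 'ab': d→15
  n15 'abd': a→16
  n16 'abda': d→17
  n17 'abdad': ·  [P4 ends]
  n18 'd': a→19
  n19 'da': d→20
  n20 'dad': ·  [P5 ends]

BFS fail/out derivation:
  n1('b'): parent n0 fail=0; on 'b' 0 → fail=0;  out ∅∪∅=∅
  n7('c'): parent n0 fail=0; on 'c' 0 → fail=0;  out {1}∪∅={1}
  n8('e'): parent n0 fail=0; on 'e' 0 → fail=0;  out ∅∪∅=∅
  n12('a'): parent n0 fail=0; on 'a' 0 → fail=0;  out ∅∪∅=∅
  n18('d'): parent n0 fail=0; on 'd' 0 → fail=0;  out ∅∪∅=∅
  n2('bc'): parent n1 fail=0; on 'c' 0 → fail=7;  out ∅∪{1}={1}
  n9('ed'): parent n8 fail=0; on 'd' 0 → fail=18;  out ∅∪∅=∅
  n13('ad'): parent n12 fail=0; on 'd' 0 → fail=18;  out {3}∪∅={3}
  n14('ab'): parent n12 fail=0; on 'b' 0 → fail=1;  out ∅∪∅=∅
  n19('da'): parent n18 fail=0; on 'a' 0 → fail=12;  out ∅∪∅=∅
  n3('bca'): parent n2 fail=7; on 'a' 7→0 → fail=12;  out ∅∪∅=∅
  n10('ede'): parent n9 fail=18; on 'e' 18→0 → fail=8;  out ∅∪∅=∅
  n15('abd'): parent n14 fail=1; on 'd' 1→0 → fail=18;  out ∅∪∅=∅
  n20('dad'): parent n19 fail=12; on 'd' 12 → fail=13;  out {5}∪{3}={3,5}
  n4('bcab'): parent n3 fail=12; on 'b' 12 → fail=14;  out ∅∪∅=∅
  n11('edea'): parent n10 fail=8; on 'a' 8→0 → fail=12;  out {2}∪∅={2}
  n16('abda'): parent n15 fail=18; on 'a' 18 → fail=19;  out ∅∪∅=∅
  n5('bcabd'): parent n4 fail=14; on 'd' 14 → fail=15;  out ∅∪∅=∅
  n17('abdad'): parent n16 fail=19; on 'd' 19 → fail=20;  out {4}∪{3,5}={3,4,5}
  n6('bcabdc'): parent n5 fail=15; on 'c' 15→18→0 → fail=7;  out {0}∪{1}={0,1}

Scan:
[0] read 'a'  n0⇒n12
[1] read 'a'  n12⇒n12 (fail-walked)
[2] read 'e'  n12⇒n8 (fail-walked)
[3] read 'd'  n8⇒n9
[4] read 'b'  n9⇒n1 (fail-walked)
[5] read 'b'  n1⇒n1 (fail-walked)
[6] read 'a'  n1⇒n12 (fail-walked)
[7] read 'e'  n12⇒n8 (fail-walked)
[8] read 'a'  n8⇒n12 (fail-walked)
[9] read 'c'  n12⇒n7 (fail-walked)  ** P1@[9:9]
[10] read 'd'  n7⇒n18 (fail-walked)
[11] read 'c'  n18⇒n7 (fail-walked)  ** P1@[11:11]
[12] read 'a'  n7⇒n12 (fail-walked)
[13] read 'c'  n12⇒n7 (fail-walked)  ** P1@[13:13]
[14] read 'a'  n7⇒n12 (fail-walked)
[15] read 'e'  n12⇒n8 (fail-walked)
[16] read 'd'  n8⇒n9
[17] read 'e'  n9⇒n10
[18] read 'a'  n10⇒n11  ** P2@[15:18]
[19] read 'd'  n11⇒n13 (fail-walked)  ** P3@[18:19]
[20] read 'a'  n13⇒n19 (fail-walked)
[21] read 'd'  n19⇒n20  ** P3@[20:21],P5@[19:21]
[22] read 'a'  n20⇒n19 (fail-walked)
[23] read 'd'  n19⇒n20  ** P3@[22:23],P5@[21:23]
[24] read 'a'  n20⇒n19 (fail-walked)
[25] read 'b'  n19⇒n14 (fail-walked)
[26] read 'd'  n14⇒n15
[27] read 'a'  n15⇒n16
[28] read 'd'  n16⇒n17  ** P3@[27:28],P4@[24:28],P5@[26:28]
[29] read 'a'  n17⇒n19 (fail-walked)
[30] read 'b'  n19⇒n14 (fail-walked)
[31] read 'd'  n14⇒n15
[32] read 'a'  n15⇒n16
[33] read 'd'  n16⇒n17  ** P3@[32:33],P4@[29:33],P5@[31:33]
[34] read 'e'  n17⇒n8 (fail-walked)
[35] read 'a'  n8⇒n12 (fail-walked)
[36] read 'a'  n12⇒n12 (fail-walked)
[37] read 'b'  n12⇒n14
[38] read 'c'  n14⇒n2 (fail-walked)  ** P1@[38:38]
[39] read 'c'  n2⇒n7 (fail-walked)  ** P1@[39:39]
[40] read 'd'  n7⇒n18 (fail-walked)
[41] read 'a'  n18⇒n19
[42] read 'd'  n19⇒n20  ** P3@[41:42],P5@[40:42]
[43] read 'b'  n20⇒n1 (fail-walked)
[44] read 'c'  n1⇒n2  ** P1@[44:44]
[45] read 'e'  n2⇒n8 (fail-walked)
[46] read 'd'  n8⇒n9
[47] read 'e'  n9⇒n10
[48] read 'a'  n10⇒n11  ** P2@[45:48]
[49] read 'a'  n11⇒n12 (fail-walked)
[50] read 'b'  n12⇒n14

All matches (sorted): [[9,1],[11,1],[13,1],[18,2],[19,3],[21,3],[21,5],[23,3],[23,5],[28,3],[28,4],[28,5],[33,3],[33,4],[33,5],[38,1],[39,1],[42,3],[42,5],[44,1],[48,2]]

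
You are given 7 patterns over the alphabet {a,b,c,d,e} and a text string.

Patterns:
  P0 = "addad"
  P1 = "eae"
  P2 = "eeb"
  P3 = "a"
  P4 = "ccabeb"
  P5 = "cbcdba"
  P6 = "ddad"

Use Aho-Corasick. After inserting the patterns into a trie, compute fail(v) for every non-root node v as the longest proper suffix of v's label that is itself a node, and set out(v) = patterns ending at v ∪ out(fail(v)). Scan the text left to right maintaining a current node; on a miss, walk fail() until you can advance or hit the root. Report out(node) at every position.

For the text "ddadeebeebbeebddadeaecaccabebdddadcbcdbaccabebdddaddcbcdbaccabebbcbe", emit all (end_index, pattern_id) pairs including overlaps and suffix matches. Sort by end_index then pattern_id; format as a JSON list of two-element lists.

Build:
Trie nodes:
  n0 'ε': a→1 c→11 d→22 e→6
  n1 'a': d→2  [P3 ends]
  n2 'ad': d→3
  n3 'add': a→4
  n4 'adda': d→5
  n5 'addad': ·  [P0 ends]
  n6 'e': a→7 e→9
  n7 'ea': e→8
  n8 'eae': ·  [P1 ends]
  n9 'ee': b→10
  n10 'eeb': ·  [P2 ends]
  n11 'c': b→17 c→12
  n12 'cc': a→13
  n13 'cca': b→14
  n14 'ccab': e→15
  n15 'ccabe': b→16
  n16 'ccabeb': ·  [P4 ends]
  n17 'cb': c→18
  n18 'cbc': d→19
  n19 'cbcd': b→20
  n20 'cbcdb': a→21
  n21 'cbcdba': ·  [P5 ends]
  n22 'd': d→23
  n23 'dd': a→24
  n24 'dda': d→25
  n25 'ddad': ·  [P6 ends]

Failure links (BFS by depth):
  n1('a'): parent n0 fail=0; on 'a' 0 → fail=0;  out {3}∪∅={3}
  n6('e'): parent n0 fail=0; on 'e' 0 → fail=0;  out ∅∪∅=∅
  n11('c'): parent n0 fail=0; on 'c' 0 → fail=0;  out ∅∪∅=∅
  n22('d'): parent n0 fail=0; on 'd' 0 → fail=0;  out ∅∪∅=∅
  n2('ad'): parent n1 fail=0; on 'd' 0 → fail=22;  out ∅∪∅=∅
  n7('ea'): parent n6 fail=0; on 'a' 0 → fail=1;  out ∅∪{3}={3}
  n9('ee'): parent n6 fail=0; on 'e' 0 → fail=6;  out ∅∪∅=∅
  n12('cc'): parent n11 fail=0; on 'c' 0 → fail=11;  out ∅∪∅=∅
  n17('cb'): parent n11 fail=0; on 'b' 0 → fail=0;  out ∅∪∅=∅
  n23('dd'): parent n22 fail=0; on 'd' 0 → fail=22;  out ∅∪∅=∅
  n3('add'): parent n2 fail=22; on 'd' 22 → fail=23;  out ∅∪∅=∅
  n8('eae'): parent n7 fail=1; on 'e' 1→0 → fail=6;  out {1}∪∅={1}
  n10('eeb'): parent n9 fail=6; on 'b' 6→0 → fail=0;  out {2}∪∅={2}
  n13('cca'): parent n12 fail=11; on 'a' 11→0 → fail=1;  out ∅∪{3}={3}
  n18('cbc'): parent n17 fail=0; on 'c' 0 → fail=11;  out ∅∪∅=∅
  n24('dda'): parent n23 fail=22; on 'a' 22→0 → fail=1;  out ∅∪{3}={3}
  n4('adda'): parent n3 fail=23; on 'a' 23 → fail=24;  out ∅∪{3}={3}
  n14('ccab'): parent n13 fail=1; on 'b' 1→0 → fail=0;  out ∅∪∅=∅
  n19('cbcd'): parent n18 fail=11; on 'd' 11→0 → fail=22;  out ∅∪∅=∅
  n25('ddad'): parent n24 fail=1; on 'd' 1 → fail=2;  out {6}∪∅={6}
  n5('addad'): parent n4 fail=24; on 'd' 24 → fail=25;  out {0}∪{6}={0,6}
  n15('ccabe'): parent n14 fail=0; on 'e' 0 → fail=6;  out ∅∪∅=∅
  n20('cbcdb'): parent n19 fail=22; on 'b' 22→0 → fail=0;  out ∅∪∅=∅
  n16('ccabeb'): parent n15 fail=6; on 'b' 6→0 → fail=0;  out {4}∪∅={4}
  n21('cbcdba'): parent n20 fail=0; on 'a' 0 → fail=1;  out {5}∪{3}={3,5}

Run:
i=0 'd': node 0→22
i=1 'd': node 22→23
i=2 'a': node 23→24  ** P3@[2:2]
i=3 'd': node 24→25  ** P6@[0:3]
i=4 'e': node 25→6 (via fail)
i=5 'e': node 6→9
i=6 'b': node 9→10  ** P2@[4:6]
i=7 'e': node 10→6 (via fail)
i=8 'e': node 6→9
i=9 'b': node 9→10  ** P2@[7:9]
i=10 'b': node 10→0 (via fail)
i=11 'e': node 0→6
i=12 'e': node 6→9
i=13 'b': node 9→10  ** P2@[11:13]
i=14 'd': node 10→22 (via fail)
i=15 'd': node 22→23
i=16 'a': node 23→24  ** P3@[16:16]
i=17 'd': node 24→25  ** P6@[14:17]
i=18 'e': node 25→6 (via fail)
i=19 'a': node 6→7  ** P3@[19:19]
i=20 'e': node 7→8  ** P1@[18:20]
i=21 'c': node 8→11 (via fail)
i=22 'a': node 11→1 (via fail)  ** P3@[22:22]
i=23 'c': node 1→11 (via fail)
i=24 'c': node 11→12
i=25 'a': node 12→13  ** P3@[25:25]
i=26 'b': node 13→14
i=27 'e': node 14→15
i=28 'b': node 15→16  ** P4@[23:28]
i=29 'd': node 16→22 (via fail)
i=30 'd': node 22→23
i=31 'd': node 23→23 (via fail)
i=32 'a': node 23→24  ** P3@[32:32]
i=33 'd': node 24→25  ** P6@[30:33]
i=34 'c': node 25→11 (via fail)
i=35 'b': node 11→17
i=36 'c': node 17→18
i=37 'd': node 18→19
i=38 'b': node 19→20
i=39 'a': node 20→21  ** P3@[39:39],P5@[34:39]
i=40 'c': node 21→11 (via fail)
i=41 'c': node 11→12
i=42 'a': node 12→13  ** P3@[42:42]
i=43 'b': node 13→14
i=44 'e': node 14→15
i=45 'b': node 15→16  ** P4@[40:45]
i=46 'd': node 16→22 (via fail)
i=47 'd': node 22→23
i=48 'd': node 23→23 (via fail)
i=49 'a': node 23→24  ** P3@[49:49]
i=50 'd': node 24→25  ** P6@[47:50]
i=51 'd': node 25→3 (via fail)
i=52 'c': node 3→11 (via fail)
i=53 'b': node 11→17
i=54 'c': node 17→18
i=55 'd': node 18→19
i=56 'b': node 19→20
i=57 'a': node 20→21  ** P3@[57:57],P5@[52:57]
i=58 'c': node 21→11 (via fail)
i=59 'c': node 11→12
i=60 'a': node 12→13  ** P3@[60:60]
i=61 'b': node 13→14
i=62 'e': node 14→15
i=63 'b': node 15→16  ** P4@[58:63]
i=64 'b': node 16→0 (via fail)
i=65 'c': node 0→11
i=66 'b': node 11→17
i=67 'e': node 17→6 (via fail)

Result: [[2,3],[3,6],[6,2],[9,2],[13,2],[16,3],[17,6],[19,3],[20,1],[22,3],[25,3],[28,4],[32,3],[33,6],[39,3],[39,5],[42,3],[45,4],[49,3],[50,6],[57,3],[57,5],[60,3],[63,4]]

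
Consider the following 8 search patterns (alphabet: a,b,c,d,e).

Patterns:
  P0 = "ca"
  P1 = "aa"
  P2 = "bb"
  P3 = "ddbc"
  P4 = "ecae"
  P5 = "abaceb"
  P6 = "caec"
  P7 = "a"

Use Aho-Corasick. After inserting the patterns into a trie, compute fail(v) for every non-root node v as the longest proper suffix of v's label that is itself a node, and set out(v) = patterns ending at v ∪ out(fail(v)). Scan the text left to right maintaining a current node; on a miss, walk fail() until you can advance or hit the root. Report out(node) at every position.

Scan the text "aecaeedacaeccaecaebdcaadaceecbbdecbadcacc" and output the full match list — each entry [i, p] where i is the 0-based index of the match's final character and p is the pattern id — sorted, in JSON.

Build:
Trie (insert patterns):
  n0 'ε': a→3 b→5 c→1 d→7 e→11
  n1 'c': a→2
  n2 'ca': e→20  [P0 ends]
  n3 'a': a→4 b→15  [P7 ends]
  n4 'aa': ·  [P1 ends]
  n5 'b': b→6
  n6 'bb': ·  [P2 ends]
  n7 'd': d→8
  n8 'dd': b→9
  n9 'ddb': c→10
  n10 'ddbc': ·  [P3 ends]
  n11 'e': c→12
  n12 'ec': a→13
  n13 'eca': e→14
  n14 'ecae': ·  [P4 ends]
  n15 'ab': a→16
  n16 'aba': c→17
  n17 'abac': e→18
  n18 'abace': b→19
  n19 'abaceb': ·  [P5 ends]
  n20 'cae': c→21
  n21 'caec': ·  [P6 ends]

BFS fail/out derivation:
  fail(1) 'c': from fail(0)=0 chase 'c': 0 ⇒ 0;  out=∅∪out(0)=∅
  fail(3) 'a': from fail(0)=0 chase 'a': 0 ⇒ 0;  out={7}∪out(0)={7}
  fail(5) 'b': from fail(0)=0 chase 'b': 0 ⇒ 0;  out=∅∪out(0)=∅
  fail(7) 'd': from fail(0)=0 chase 'd': 0 ⇒ 0;  out=∅∪out(0)=∅
  fail(11) 'e': from fail(0)=0 chase 'e': 0 ⇒ 0;  out=∅∪out(0)=∅
  fail(2) 'ca': from fail(1)=0 chase 'a': 0 ⇒ 3;  out={0}∪out(3)={0,7}
  fail(4) 'aa': from fail(3)=0 chase 'a': 0 ⇒ 3;  out={1}∪out(3)={1,7}
  fail(6) 'bb': from fail(5)=0 chase 'b': 0 ⇒ 5;  out={2}∪out(5)={2}
  fail(8) 'dd': from fail(7)=0 chase 'd': 0 ⇒ 7;  out=∅∪out(7)=∅
  fail(12) 'ec': from fail(11)=0 chase 'c': 0 ⇒ 1;  out=∅∪out(1)=∅
  fail(15) 'ab': from fail(3)=0 chase 'b': 0 ⇒ 5;  out=∅∪out(5)=∅
  fail(9) 'ddb': from fail(8)=7 chase 'b': 7→0 ⇒ 5;  out=∅∪out(5)=∅
  fail(13) 'eca': from fail(12)=1 chase 'a': 1 ⇒ 2;  out=∅∪out(2)={0,7}
  fail(16) 'aba': from fail(15)=5 chase 'a': 5→0 ⇒ 3;  out=∅∪out(3)={7}
  fail(20) 'cae': from fail(2)=3 chase 'e': 3→0 ⇒ 11;  out=∅∪out(11)=∅
  fail(10) 'ddbc': from fail(9)=5 chase 'c': 5→0 ⇒ 1;  out={3}∪out(1)={3}
  fail(14) 'ecae': from fail(13)=2 chase 'e': 2 ⇒ 20;  out={4}∪out(20)={4}
  fail(17) 'abac': from fail(16)=3 chase 'c': 3→0 ⇒ 1;  out=∅∪out(1)=∅
  fail(21) 'caec': from fail(20)=11 chase 'c': 11 ⇒ 12;  out={6}∪out(12)={6}
  fail(18) 'abace': from fail(17)=1 chase 'e': 1→0 ⇒ 11;  out=∅∪out(11)=∅
  fail(19) 'abaceb': from fail(18)=11 chase 'b': 11→0 ⇒ 5;  out={5}∪out(5)={5}

Scan:
pos 0 'a': at 3  ** P7@[0:0]
pos 1 'e': at 11 (via fail)
pos 2 'c': at 12
pos 3 'a': at 13  ** P0@[2:3],P7@[3:3]
pos 4 'e': at 14  ** P4@[1:4]
pos 5 'e': at 11 (via fail)
pos 6 'd': at 7 (via fail)
pos 7 'a': at 3 (via fail)  ** P7@[7:7]
pos 8 'c': at 1 (via fail)
pos 9 'a': at 2  ** P0@[8:9],P7@[9:9]
pos 10 'e': at 20
pos 11 'c': at 21  ** P6@[8:11]
pos 12 'c': at 1 (via fail)
pos 13 'a': at 2  ** P0@[12:13],P7@[13:13]
pos 14 'e': at 20
pos 15 'c': at 21  ** P6@[12:15]
pos 16 'a': at 13 (via fail)  ** P0@[15:16],P7@[16:16]
pos 17 'e': at 14  ** P4@[14:17]
pos 18 'b': at 5 (via fail)
pos 19 'd': at 7 (via fail)
pos 20 'c': at 1 (via fail)
pos 21 'a': at 2  ** P0@[20:21],P7@[21:21]
pos 22 'a': at 4 (via fail)  ** P1@[21:22],P7@[22:22]
pos 23 'd': at 7 (via fail)
pos 24 'a': at 3 (via fail)  ** P7@[24:24]
pos 25 'c': at 1 (via fail)
pos 26 'e': at 11 (via fail)
pos 27 'e': at 11 (via fail)
pos 28 'c': at 12
pos 29 'b': at 5 (via fail)
pos 30 'b': at 6  ** P2@[29:30]
pos 31 'd': at 7 (via fail)
pos 32 'e': at 11 (via fail)
pos 33 'c': at 12
pos 34 'b': at 5 (via fail)
pos 35 'a': at 3 (via fail)  ** P7@[35:35]
pos 36 'd': at 7 (via fail)
pos 37 'c': at 1 (via fail)
pos 38 'a': at 2  ** P0@[37:38],P7@[38:38]
pos 39 'c': at 1 (via fail)
pos 40 'c': at 1 (via fail)

Matches: [[0,7],[3,0],[3,7],[4,4],[7,7],[9,0],[9,7],[11,6],[13,0],[13,7],[15,6],[16,0],[16,7],[17,4],[21,0],[21,7],[22,1],[22,7],[24,7],[30,2],[35,7],[38,0],[38,7]]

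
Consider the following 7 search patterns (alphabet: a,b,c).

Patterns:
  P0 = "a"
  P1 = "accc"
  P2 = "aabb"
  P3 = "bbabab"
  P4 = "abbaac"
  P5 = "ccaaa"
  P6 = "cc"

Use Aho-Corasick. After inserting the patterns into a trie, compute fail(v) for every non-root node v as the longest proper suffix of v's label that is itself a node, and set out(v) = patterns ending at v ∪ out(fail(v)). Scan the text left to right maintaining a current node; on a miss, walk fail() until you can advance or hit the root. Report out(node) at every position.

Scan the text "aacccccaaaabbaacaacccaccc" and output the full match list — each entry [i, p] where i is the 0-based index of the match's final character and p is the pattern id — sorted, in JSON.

Construct AC machine:
Trie nodes:
  n0 'ε': a→1 b→8 c→19
  n1 'a': a→5 b→14 c→2  [P0 ends]
  n2 'ac': c→3
  n3 'acc': c→4
  n4 'accc': ·  [P1 ends]
  n5 'aa': b→6
  n6 'aab': b→7
  n7 'aabb': ·  [P2 ends]
  n8 'b': b→9
  n9 'bb': a→10
  n10 'bba': b→11
  n11 'bbab': a→12
  n12 'bbaba': b→13
  n13 'bbabab': ·  [P3 ends]
  n14 'ab': b→15
  n15 'abb': a→16
  n16 'abba': a→17
  n17 'abbaa': c→18
  n18 'abbaac': ·  [P4 ends]
  n19 'c': c→20
  n20 'cc': a→21  [P6 ends]
  n21 'cca': a→22
  n22 'ccaa': a→23
  n23 'ccaaa': ·  [P5 ends]

Failure links (BFS by depth):
  fail(1) 'a': from fail(0)=0 chase 'a': 0 ⇒ 0;  out={0}∪out(0)={0}
  fail(8) 'b': from fail(0)=0 chase 'b': 0 ⇒ 0;  out=∅∪out(0)=∅
  fail(19) 'c': from fail(0)=0 chase 'c': 0 ⇒ 0;  out=∅∪out(0)=∅
  fail(2) 'ac': from fail(1)=0 chase 'c': 0 ⇒ 19;  out=∅∪out(19)=∅
  fail(5) 'aa': from fail(1)=0 chase 'a': 0 ⇒ 1;  out=∅∪out(1)={0}
  fail(9) 'bb': from fail(8)=0 chase 'b': 0 ⇒ 8;  out=∅∪out(8)=∅
  fail(14) 'ab': from fail(1)=0 chase 'b': 0 ⇒ 8;  out=∅∪out(8)=∅
  fail(20) 'cc': from fail(19)=0 chase 'c': 0 ⇒ 19;  out={6}∪out(19)={6}
  fail(3) 'acc': from fail(2)=19 chase 'c': 19 ⇒ 20;  out=∅∪out(20)={6}
  fail(6) 'aab': from fail(5)=1 chase 'b': 1 ⇒ 14;  out=∅∪out(14)=∅
  fail(10) 'bba': from fail(9)=8 chase 'a': 8→0 ⇒ 1;  out=∅∪out(1)={0}
  fail(15) 'abb': from fail(14)=8 chase 'b': 8 ⇒ 9;  out=∅∪out(9)=∅
  fail(21) 'cca': from fail(20)=19 chase 'a': 19→0 ⇒ 1;  out=∅∪out(1)={0}
  fail(4) 'accc': from fail(3)=20 chase 'c': 20→19 ⇒ 20;  out={1}∪out(20)={1,6}
  fail(7) 'aabb': from fail(6)=14 chase 'b': 14 ⇒ 15;  out={2}∪out(15)={2}
  fail(11) 'bbab': from fail(10)=1 chase 'b': 1 ⇒ 14;  out=∅∪out(14)=∅
  fail(16) 'abba': from fail(15)=9 chase 'a': 9 ⇒ 10;  out=∅∪out(10)={0}
  fail(22) 'ccaa': from fail(21)=1 chase 'a': 1 ⇒ 5;  out=∅∪out(5)={0}
  fail(12) 'bbaba': from fail(11)=14 chase 'a': 14→8→0 ⇒ 1;  out=∅∪out(1)={0}
  fail(17) 'abbaa': from fail(16)=10 chase 'a': 10→1 ⇒ 5;  out=∅∪out(5)={0}
  fail(23) 'ccaaa': from fail(22)=5 chase 'a': 5→1 ⇒ 5;  out={5}∪out(5)={0,5}
  fail(13) 'bbabab': from fail(12)=1 chase 'b': 1 ⇒ 14;  out={3}∪out(14)={3}
  fail(18) 'abbaac': from fail(17)=5 chase 'c': 5→1 ⇒ 2;  out={4}∪out(2)={4}

Text stream:
i=0 'a': node 0→1  ** P0@[0:0]
i=1 'a': node 1→5  ** P0@[1:1]
i=2 'c': node 5→2 (fail-walked)
i=3 'c': node 2→3  ** P6@[2:3]
i=4 'c': node 3→4  ** P1@[1:4],P6@[3:4]
i=5 'c': node 4→20 (fail-walked)  ** P6@[4:5]
i=6 'c': node 20→20 (fail-walked)  ** P6@[5:6]
i=7 'a': node 20→21  ** P0@[7:7]
i=8 'a': node 21→22  ** P0@[8:8]
i=9 'a': node 22→23  ** P0@[9:9],P5@[5:9]
i=10 'a': node 23→5 (fail-walked)  ** P0@[10:10]
i=11 'b': node 5→6
i=12 'b': node 6→7  ** P2@[9:12]
i=13 'a': node 7→16 (fail-walked)  ** P0@[13:13]
i=14 'a': node 16→17  ** P0@[14:14]
i=15 'c': node 17→18  ** P4@[10:15]
i=16 'a': node 18→1 (fail-walked)  ** P0@[16:16]
i=17 'a': node 1→5  ** P0@[17:17]
i=18 'c': node 5→2 (fail-walked)
i=19 'c': node 2→3  ** P6@[18:19]
i=20 'c': node 3→4  ** P1@[17:20],P6@[19:20]
i=21 'a': node 4→21 (fail-walked)  ** P0@[21:21]
i=22 'c': node 21→2 (fail-walked)
i=23 'c': node 2→3  ** P6@[22:23]
i=24 'c': node 3→4  ** P1@[21:24],P6@[23:24]

Matches: [[0,0],[1,0],[3,6],[4,1],[4,6],[5,6],[6,6],[7,0],[8,0],[9,0],[9,5],[10,0],[12,2],[13,0],[14,0],[15,4],[16,0],[17,0],[19,6],[20,1],[20,6],[21,0],[23,6],[24,1],[24,6]]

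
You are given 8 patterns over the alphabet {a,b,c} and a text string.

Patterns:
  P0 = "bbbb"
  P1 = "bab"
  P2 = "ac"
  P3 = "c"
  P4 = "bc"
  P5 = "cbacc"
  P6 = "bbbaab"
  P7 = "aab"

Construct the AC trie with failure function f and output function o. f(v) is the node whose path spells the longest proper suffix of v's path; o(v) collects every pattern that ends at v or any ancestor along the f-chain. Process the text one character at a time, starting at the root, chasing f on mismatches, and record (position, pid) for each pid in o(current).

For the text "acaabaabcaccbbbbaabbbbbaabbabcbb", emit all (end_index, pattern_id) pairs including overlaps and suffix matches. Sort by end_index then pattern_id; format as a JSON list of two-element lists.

Build:
Trie (insert patterns):
  n0 'ε': a→7 b→1 c→9
  n1 'b': a→5 b→2 c→10
  n2 'bb': b→3
  n3 'bbb': a→15 b→4
  n4 'bbbb': ·  [P0 ends]
  n5 'ba': b→6
  n6 'bab': ·  [P1 ends]
  n7 'a': a→18 c→8
  n8 'ac': ·  [P2 ends]
  n9 'c': b→11  [P3 ends]
  n10 'bc': ·  [P4 ends]
  n11 'cb': a→12
  n12 'cba': c→13
  n13 'cbac': c→14
  n14 'cbacc': ·  [P5 ends]
  n15 'bbba': a→16
  n16 'bbbaa': b→17
  n17 'bbbaab': ·  [P6 ends]
  n18 'aa': b→19
  n19 'aab': ·  [P7 ends]

BFS fail/out derivation:
  fail(1) 'b': from fail(0)=0 chase 'b': 0 ⇒ 0;  out=∅∪out(0)=∅
  fail(7) 'a': from fail(0)=0 chase 'a': 0 ⇒ 0;  out=∅∪out(0)=∅
  fail(9) 'c': from fail(0)=0 chase 'c': 0 ⇒ 0;  out={3}∪out(0)={3}
  fail(2) 'bb': from fail(1)=0 chase 'b': 0 ⇒ 1;  out=∅∪out(1)=∅
  fail(5) 'ba': from fail(1)=0 chase 'a': 0 ⇒ 7;  out=∅∪out(7)=∅
  fail(8) 'ac': from fail(7)=0 chase 'c': 0 ⇒ 9;  out={2}∪out(9)={2,3}
  fail(10) 'bc': from fail(1)=0 chase 'c': 0 ⇒ 9;  out={4}∪out(9)={3,4}
  fail(11) 'cb': from fail(9)=0 chase 'b': 0 ⇒ 1;  out=∅∪out(1)=∅
  fail(18) 'aa': from fail(7)=0 chase 'a': 0 ⇒ 7;  out=∅∪out(7)=∅
  fail(3) 'bbb': from fail(2)=1 chase 'b': 1 ⇒ 2;  out=∅∪out(2)=∅
  fail(6) 'bab': from fail(5)=7 chase 'b': 7→0 ⇒ 1;  out={1}∪out(1)={1}
  fail(12) 'cba': from fail(11)=1 chase 'a': 1 ⇒ 5;  out=∅∪out(5)=∅
  fail(19) 'aab': from fail(18)=7 chase 'b': 7→0 ⇒ 1;  out={7}∪out(1)={7}
  fail(4) 'bbbb': from fail(3)=2 chase 'b': 2 ⇒ 3;  out={0}∪out(3)={0}
  fail(13) 'cbac': from fail(12)=5 chase 'c': 5→7 ⇒ 8;  out=∅∪out(8)={2,3}
  fail(15) 'bbba': from fail(3)=2 chase 'a': 2→1 ⇒ 5;  out=∅∪out(5)=∅
  fail(14) 'cbacc': from fail(13)=8 chase 'c': 8→9→0 ⇒ 9;  out={5}∪out(9)={3,5}
  fail(16) 'bbbaa': from fail(15)=5 chase 'a': 5→7 ⇒ 18;  out=∅∪out(18)=∅
  fail(17) 'bbbaab': from fail(16)=18 chase 'b': 18 ⇒ 19;  out={6}∪out(19)={6,7}

Run:
[0] read 'a'  n0⇒n7
[1] read 'c'  n7⇒n8  emit P2@[0:1],P3@[1:1]
[2] read 'a'  n8⇒n7 ·f
[3] read 'a'  n7⇒n18
[4] read 'b'  n18⇒n19  emit P7@[2:4]
[5] read 'a'  n19⇒n5 ·f
[6] read 'a'  n5⇒n18 ·f
[7] read 'b'  n18⇒n19  emit P7@[5:7]
[8] read 'c'  n19⇒n10 ·f  emit P3@[8:8],P4@[7:8]
[9] read 'a'  n10⇒n7 ·f
[10] read 'c'  n7⇒n8  emit P2@[9:10],P3@[10:10]
[11] read 'c'  n8⇒n9 ·f  emit P3@[11:11]
[12] read 'b'  n9⇒n11
[13] read 'b'  n11⇒n2 ·f
[14] read 'b'  n2⇒n3
[15] read 'b'  n3⇒n4  emit P0@[12:15]
[16] read 'a'  n4⇒n15 ·f
[17] read 'a'  n15⇒n16
[18] read 'b'  n16⇒n17  emit P6@[13:18],P7@[16:18]
[19] read 'b'  n17⇒n2 ·f
[20] read 'b'  n2⇒n3
[21] read 'b'  n3⇒n4  emit P0@[18:21]
[22] read 'b'  n4⇒n4 ·f  emit P0@[19:22]
[23] read 'a'  n4⇒n15 ·f
[24] read 'a'  n15⇒n16
[25] read 'b'  n16⇒n17  emit P6@[20:25],P7@[23:25]
[26] read 'b'  n17⇒n2 ·f
[27] read 'a'  n2⇒n5 ·f
[28] read 'b'  n5⇒n6  emit P1@[26:28]
[29] read 'c'  n6⇒n10 ·f  emit P3@[29:29],P4@[28:29]
[30] read 'b'  n10⇒n11 ·f
[31] read 'b'  n11⇒n2 ·f

Matches: [[1,2],[1,3],[4,7],[7,7],[8,3],[8,4],[10,2],[10,3],[11,3],[15,0],[18,6],[18,7],[21,0],[22,0],[25,6],[25,7],[28,1],[29,3],[29,4]]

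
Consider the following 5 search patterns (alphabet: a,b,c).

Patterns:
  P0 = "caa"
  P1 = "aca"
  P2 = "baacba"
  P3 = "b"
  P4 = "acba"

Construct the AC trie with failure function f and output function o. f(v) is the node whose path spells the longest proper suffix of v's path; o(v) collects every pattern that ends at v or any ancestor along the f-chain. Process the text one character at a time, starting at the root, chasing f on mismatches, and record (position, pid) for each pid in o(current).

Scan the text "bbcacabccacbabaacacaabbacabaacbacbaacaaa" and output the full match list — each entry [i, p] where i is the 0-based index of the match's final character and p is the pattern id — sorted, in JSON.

Build:
Trie (insert patterns):
  n0 'ε': a→4 b→7 c→1
  n1 'c': a→2
  n2 'ca': a→3
  n3 'caa': ·  ←P0
  n4 'a': c→5
  n5 'ac': a→6 b→13
  n6 'aca': ·  ←P1
  n7 'b': a→8  ←P3
  n8 'ba': a→9
  n9 'baa': c→10
  n10 'baac': b→11
  n11 'baacb': a→12
  n12 'baacba': ·  ←P2
  n13 'acb': a→14
  n14 'acba': ·  ←P4

BFS fail/out derivation:
  fail(1) 'c': from fail(0)=0 chase 'c': 0 ⇒ 0;  out=∅∪out(0)=∅
  fail(4) 'a': from fail(0)=0 chase 'a': 0 ⇒ 0;  out=∅∪out(0)=∅
  fail(7) 'b': from fail(0)=0 chase 'b': 0 ⇒ 0;  out={3}∪out(0)={3}
  fail(2) 'ca': from fail(1)=0 chase 'a': 0 ⇒ 4;  out=∅∪out(4)=∅
  fail(5) 'ac': from fail(4)=0 chase 'c': 0 ⇒ 1;  out=∅∪out(1)=∅
  fail(8) 'ba': from fail(7)=0 chase 'a': 0 ⇒ 4;  out=∅∪out(4)=∅
  fail(3) 'caa': from fail(2)=4 chase 'a': 4→0 ⇒ 4;  out={0}∪out(4)={0}
  fail(6) 'aca': from fail(5)=1 chase 'a': 1 ⇒ 2;  out={1}∪out(2)={1}
  fail(9) 'baa': from fail(8)=4 chase 'a': 4→0 ⇒ 4;  out=∅∪out(4)=∅
  fail(13) 'acb': from fail(5)=1 chase 'b': 1→0 ⇒ 7;  out=∅∪out(7)={3}
  fail(10) 'baac': from fail(9)=4 chase 'c': 4 ⇒ 5;  out=∅∪out(5)=∅
  fail(14) 'acba': from fail(13)=7 chase 'a': 7 ⇒ 8;  out={4}∪out(8)={4}
  fail(11) 'baacb': from fail(10)=5 chase 'b': 5 ⇒ 13;  out=∅∪out(13)={3}
  fail(12) 'baacba': from fail(11)=13 chase 'a': 13 ⇒ 14;  out={2}∪out(14)={2,4}

Run:
i=0 'b': node 0→7  → match P3@[0:0]
i=1 'b': node 7→7 (via fail)  → match P3@[1:1]
i=2 'c': node 7→1 (via fail)
i=3 'a': node 1→2
i=4 'c': node 2→5 (via fail)
i=5 'a': node 5→6  → match P1@[3:5]
i=6 'b': node 6→7 (via fail)  → match P3@[6:6]
i=7 'c': node 7→1 (via fail)
i=8 'c': node 1→1 (via fail)
i=9 'a': node 1→2
i=10 'c': node 2→5 (via fail)
i=11 'b': node 5→13  → match P3@[11:11]
i=12 'a': node 13→14  → match P4@[9:12]
i=13 'b': node 14→7 (via fail)  → match P3@[13:13]
i=14 'a': node 7→8
i=15 'a': node 8→9
i=16 'c': node 9→10
i=17 'a': node 10→6 (via fail)  → match P1@[15:17]
i=18 'c': node 6→5 (via fail)
i=19 'a': node 5→6  → match P1@[17:19]
i=20 'a': node 6→3 (via fail)  → match P0@[18:20]
i=21 'b': node 3→7 (via fail)  → match P3@[21:21]
i=22 'b': node 7→7 (via fail)  → match P3@[22:22]
i=23 'a': node 7→8
i=24 'c': node 8→5 (via fail)
i=25 'a': node 5→6  → match P1@[23:25]
i=26 'b': node 6→7 (via fail)  → match P3@[26:26]
i=27 'a': node 7→8
i=28 'a': node 8→9
i=29 'c': node 9→10
i=30 'b': node 10→11  → match P3@[30:30]
i=31 'a': node 11→12  → match P2@[26:31],P4@[28:31]
i=32 'c': node 12→5 (via fail)
i=33 'b': node 5→13  → match P3@[33:33]
i=34 'a': node 13→14  → match P4@[31:34]
i=35 'a': node 14→9 (via fail)
i=36 'c': node 9→10
i=37 'a': node 10→6 (via fail)  → match P1@[35:37]
i=38 'a': node 6→3 (via fail)  → match P0@[36:38]
i=39 'a': node 3→4 (via fail)

All matches (sorted): [[0,3],[1,3],[5,1],[6,3],[11,3],[12,4],[13,3],[17,1],[19,1],[20,0],[21,3],[22,3],[25,1],[26,3],[30,3],[31,2],[31,4],[33,3],[34,4],[37,1],[38,0]]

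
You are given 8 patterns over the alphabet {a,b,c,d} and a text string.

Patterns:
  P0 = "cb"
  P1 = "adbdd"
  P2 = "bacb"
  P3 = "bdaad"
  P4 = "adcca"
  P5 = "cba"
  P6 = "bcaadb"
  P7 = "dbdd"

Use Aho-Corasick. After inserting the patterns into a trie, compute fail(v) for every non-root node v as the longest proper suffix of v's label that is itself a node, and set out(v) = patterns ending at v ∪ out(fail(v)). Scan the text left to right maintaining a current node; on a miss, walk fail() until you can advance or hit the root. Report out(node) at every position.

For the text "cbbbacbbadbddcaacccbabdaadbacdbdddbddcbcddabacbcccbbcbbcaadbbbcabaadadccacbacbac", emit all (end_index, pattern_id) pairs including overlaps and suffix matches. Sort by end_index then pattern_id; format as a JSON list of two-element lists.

Build:
Trie nodes:
  n0 'ε': a→3 b→8 c→1 d→25
  n1 'c': b→2
  n2 'cb': a→19  ←P0
  n3 'a': d→4
  n4 'ad': b→5 c→16
  n5 'adb': d→6
  n6 'adbd': d→7
  n7 'adbdd': ·  ←P1
  n8 'b': a→9 c→20 d→12
  n9 'ba': c→10
  n10 'bac': b→11
  n11 'bacb': ·  ←P2
  n12 'bd': a→13
  n13 'bda': a→14
  n14 'bdaa': d→15
  n15 'bdaad': ·  ←P3
  n16 'adc': c→17
  n17 'adcc': a→18
  n18 'adcca': ·  ←P4
  n19 'cba': ·  ←P5
  n20 'bc': a→21
  n21 'bca': a→22
  n22 'bcaa': d→23
  n23 'bcaad': b→24
  n24 'bcaadb': ·  ←P6
  n25 'd': b→26
  n26 'db': d→27
  n27 'dbd': d→28
  n28 'dbdd': ·  ←P7

Failure links (BFS by depth):
  n1('c'): parent n0 fail=0; on 'c' 0 → fail=0;  out ∅∪∅=∅
  n3('a'): parent n0 fail=0; on 'a' 0 → fail=0;  out ∅∪∅=∅
  n8('b'): parent n0 fail=0; on 'b' 0 → fail=0;  out ∅∪∅=∅
  n25('d'): parent n0 fail=0; on 'd' 0 → fail=0;  out ∅∪∅=∅
  n2('cb'): parent n1 fail=0; on 'b' 0 → fail=8;  out {0}∪∅={0}
  n4('ad'): parent n3 fail=0; on 'd' 0 → fail=25;  out ∅∪∅=∅
  n9('ba'): parent n8 fail=0; on 'a' 0 → fail=3;  out ∅∪∅=∅
  n12('bd'): parent n8 fail=0; on 'd' 0 → fail=25;  out ∅∪∅=∅
  n20('bc'): parent n8 fail=0; on 'c' 0 → fail=1;  out ∅∪∅=∅
  n26('db'): parent n25 fail=0; on 'b' 0 → fail=8;  out ∅∪∅=∅
  n5('adb'): parent n4 fail=25; on 'b' 25 → fail=26;  out ∅∪∅=∅
  n10('bac'): parent n9 fail=3; on 'c' 3→0 → fail=1;  out ∅∪∅=∅
  n13('bda'): parent n12 fail=25; on 'a' 25→0 → fail=3;  out ∅∪∅=∅
  n16('adc'): parent n4 fail=25; on 'c' 25→0 → fail=1;  out ∅∪∅=∅
  n19('cba'): parent n2 fail=8; on 'a' 8 → fail=9;  out {5}∪∅={5}
  n21('bca'): parent n20 fail=1; on 'a' 1→0 → fail=3;  out ∅∪∅=∅
  n27('dbd'): parent n26 fail=8; on 'd' 8 → fail=12;  out ∅∪∅=∅
  n6('adbd'): parent n5 fail=26; on 'd' 26 → fail=27;  out ∅∪∅=∅
  n11('bacb'): parent n10 fail=1; on 'b' 1 → fail=2;  out {2}∪{0}={0,2}
  n14('bdaa'): parent n13 fail=3; on 'a' 3→0 → fail=3;  out ∅∪∅=∅
  n17('adcc'): parent n16 fail=1; on 'c' 1→0 → fail=1;  out ∅∪∅=∅
  n22('bcaa'): parent n21 fail=3; on 'a' 3→0 → fail=3;  out ∅∪∅=∅
  n28('dbdd'): parent n27 fail=12; on 'd' 12→25→0 → fail=25;  out {7}∪∅={7}
  n7('adbdd'): parent n6 fail=27; on 'd' 27 → fail=28;  out {1}∪{7}={1,7}
  n15('bdaad'): parent n14 fail=3; on 'd' 3 → fail=4;  out {3}∪∅={3}
  n18('adcca'): parent n17 fail=1; on 'a' 1→0 → fail=3;  out {4}∪∅={4}
  n23('bcaad'): parent n22 fail=3; on 'd' 3 → fail=4;  out ∅∪∅=∅
  n24('bcaadb'): parent n23 fail=4; on 'b' 4 → fail=5;  out {6}∪∅={6}

Scan:
i=0 'c': node 0→1
i=1 'b': node 1→2  → match P0@[0:1]
i=2 'b': node 2→8 ·f
i=3 'b': node 8→8 ·f
i=4 'a': node 8→9
i=5 'c': node 9→10
i=6 'b': node 10→11  → match P0@[5:6],P2@[3:6]
i=7 'b': node 11→8 ·f
i=8 'a': node 8→9
i=9 'd': node 9→4 ·f
i=10 'b': node 4→5
i=11 'd': node 5→6
i=12 'd': node 6→7  → match P1@[8:12],P7@[9:12]
i=13 'c': node 7→1 ·f
i=14 'a': node 1→3 ·f
i=15 'a': node 3→3 ·f
i=16 'c': node 3→1 ·f
i=17 'c': node 1→1 ·f
i=18 'c': node 1→1 ·f
i=19 'b': node 1→2  → match P0@[18:19]
i=20 'a': node 2→19  → match P5@[18:20]
i=21 'b': node 19→8 ·f
i=22 'd': node 8→12
i=23 'a': node 12→13
i=24 'a': node 13→14
i=25 'd': node 14→15  → match P3@[21:25]
i=26 'b': node 15→5 ·f
i=27 'a': node 5→9 ·f
i=28 'c': node 9→10
i=29 'd': node 10→25 ·f
i=30 'b': node 25→26
i=31 'd': node 26→27
i=32 'd': node 27→28  → match P7@[29:32]
i=33 'd': node 28→25 ·f
i=34 'b': node 25→26
i=35 'd': node 26→27
i=36 'd': node 27→28  → match P7@[33:36]
i=37 'c': node 28→1 ·f
i=38 'b': node 1→2  → match P0@[37:38]
i=39 'c': node 2→20 ·f
i=40 'd': node 20→25 ·f
i=41 'd': node 25→25 ·f
i=42 'a': node 25→3 ·f
i=43 'b': node 3→8 ·f
i=44 'a': node 8→9
i=45 'c': node 9→10
i=46 'b': node 10→11  → match P0@[45:46],P2@[43:46]
i=47 'c': node 11→20 ·f
i=48 'c': node 20→1 ·f
i=49 'c': node 1→1 ·f
i=50 'b': node 1→2  → match P0@[49:50]
i=51 'b': node 2→8 ·f
i=52 'c': node 8→20
i=53 'b': node 20→2 ·f  → match P0@[52:53]
i=54 'b': node 2→8 ·f
i=55 'c': node 8→20
i=56 'a': node 20→21
i=57 'a': node 21→22
i=58 'd': node 22→23
i=59 'b': node 23→24  → match P6@[54:59]
i=60 'b': node 24→8 ·f
i=61 'b': node 8→8 ·f
i=62 'c': node 8→20
i=63 'a': node 20→21
i=64 'b': node 21→8 ·f
i=65 'a': node 8→9
i=66 'a': node 9→3 ·f
i=67 'd': node 3→4
i=68 'a': node 4→3 ·f
i=69 'd': node 3→4
i=70 'c': node 4→16
i=71 'c': node 16→17
i=72 'a': node 17→18  → match P4@[68:72]
i=73 'c': node 18→1 ·f
i=74 'b': node 1→2  → match P0@[73:74]
i=75 'a': node 2→19  → match P5@[73:75]
i=76 'c': node 19→10 ·f
i=77 'b': node 10→11  → match P0@[76:77],P2@[74:77]
i=78 'a': node 11→19 ·f  → match P5@[76:78]
i=79 'c': node 19→10 ·f

Result: [[1,0],[6,0],[6,2],[12,1],[12,7],[19,0],[20,5],[25,3],[32,7],[36,7],[38,0],[46,0],[46,2],[50,0],[53,0],[59,6],[72,4],[74,0],[75,5],[77,0],[77,2],[78,5]]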